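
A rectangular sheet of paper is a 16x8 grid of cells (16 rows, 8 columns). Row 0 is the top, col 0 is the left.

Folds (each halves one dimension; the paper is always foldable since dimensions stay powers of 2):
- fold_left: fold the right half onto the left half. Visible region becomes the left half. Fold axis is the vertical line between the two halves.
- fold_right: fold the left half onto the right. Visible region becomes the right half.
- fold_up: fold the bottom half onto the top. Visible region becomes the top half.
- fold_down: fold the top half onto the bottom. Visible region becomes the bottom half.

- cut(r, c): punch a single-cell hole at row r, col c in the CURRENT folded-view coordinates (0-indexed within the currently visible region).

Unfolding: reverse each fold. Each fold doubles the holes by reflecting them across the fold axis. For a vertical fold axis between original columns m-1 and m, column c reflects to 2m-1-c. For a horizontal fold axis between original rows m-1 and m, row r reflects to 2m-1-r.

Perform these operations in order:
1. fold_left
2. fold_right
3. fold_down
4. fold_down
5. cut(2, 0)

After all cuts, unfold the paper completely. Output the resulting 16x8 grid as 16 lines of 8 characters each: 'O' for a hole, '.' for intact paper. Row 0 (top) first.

Op 1 fold_left: fold axis v@4; visible region now rows[0,16) x cols[0,4) = 16x4
Op 2 fold_right: fold axis v@2; visible region now rows[0,16) x cols[2,4) = 16x2
Op 3 fold_down: fold axis h@8; visible region now rows[8,16) x cols[2,4) = 8x2
Op 4 fold_down: fold axis h@12; visible region now rows[12,16) x cols[2,4) = 4x2
Op 5 cut(2, 0): punch at orig (14,2); cuts so far [(14, 2)]; region rows[12,16) x cols[2,4) = 4x2
Unfold 1 (reflect across h@12): 2 holes -> [(9, 2), (14, 2)]
Unfold 2 (reflect across h@8): 4 holes -> [(1, 2), (6, 2), (9, 2), (14, 2)]
Unfold 3 (reflect across v@2): 8 holes -> [(1, 1), (1, 2), (6, 1), (6, 2), (9, 1), (9, 2), (14, 1), (14, 2)]
Unfold 4 (reflect across v@4): 16 holes -> [(1, 1), (1, 2), (1, 5), (1, 6), (6, 1), (6, 2), (6, 5), (6, 6), (9, 1), (9, 2), (9, 5), (9, 6), (14, 1), (14, 2), (14, 5), (14, 6)]

Answer: ........
.OO..OO.
........
........
........
........
.OO..OO.
........
........
.OO..OO.
........
........
........
........
.OO..OO.
........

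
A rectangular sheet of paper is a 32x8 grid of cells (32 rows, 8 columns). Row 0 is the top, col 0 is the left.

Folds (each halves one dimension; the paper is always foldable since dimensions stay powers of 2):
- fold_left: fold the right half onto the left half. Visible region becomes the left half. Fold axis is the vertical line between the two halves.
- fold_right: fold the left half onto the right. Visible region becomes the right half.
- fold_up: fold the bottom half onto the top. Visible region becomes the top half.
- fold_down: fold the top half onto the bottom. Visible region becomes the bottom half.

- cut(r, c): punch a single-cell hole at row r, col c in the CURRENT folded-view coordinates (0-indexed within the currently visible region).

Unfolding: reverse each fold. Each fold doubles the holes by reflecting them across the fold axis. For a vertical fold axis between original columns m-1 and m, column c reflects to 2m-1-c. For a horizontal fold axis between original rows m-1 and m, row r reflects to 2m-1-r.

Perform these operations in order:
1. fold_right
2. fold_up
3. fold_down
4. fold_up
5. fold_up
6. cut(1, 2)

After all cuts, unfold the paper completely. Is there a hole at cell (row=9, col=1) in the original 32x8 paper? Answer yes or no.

Answer: yes

Derivation:
Op 1 fold_right: fold axis v@4; visible region now rows[0,32) x cols[4,8) = 32x4
Op 2 fold_up: fold axis h@16; visible region now rows[0,16) x cols[4,8) = 16x4
Op 3 fold_down: fold axis h@8; visible region now rows[8,16) x cols[4,8) = 8x4
Op 4 fold_up: fold axis h@12; visible region now rows[8,12) x cols[4,8) = 4x4
Op 5 fold_up: fold axis h@10; visible region now rows[8,10) x cols[4,8) = 2x4
Op 6 cut(1, 2): punch at orig (9,6); cuts so far [(9, 6)]; region rows[8,10) x cols[4,8) = 2x4
Unfold 1 (reflect across h@10): 2 holes -> [(9, 6), (10, 6)]
Unfold 2 (reflect across h@12): 4 holes -> [(9, 6), (10, 6), (13, 6), (14, 6)]
Unfold 3 (reflect across h@8): 8 holes -> [(1, 6), (2, 6), (5, 6), (6, 6), (9, 6), (10, 6), (13, 6), (14, 6)]
Unfold 4 (reflect across h@16): 16 holes -> [(1, 6), (2, 6), (5, 6), (6, 6), (9, 6), (10, 6), (13, 6), (14, 6), (17, 6), (18, 6), (21, 6), (22, 6), (25, 6), (26, 6), (29, 6), (30, 6)]
Unfold 5 (reflect across v@4): 32 holes -> [(1, 1), (1, 6), (2, 1), (2, 6), (5, 1), (5, 6), (6, 1), (6, 6), (9, 1), (9, 6), (10, 1), (10, 6), (13, 1), (13, 6), (14, 1), (14, 6), (17, 1), (17, 6), (18, 1), (18, 6), (21, 1), (21, 6), (22, 1), (22, 6), (25, 1), (25, 6), (26, 1), (26, 6), (29, 1), (29, 6), (30, 1), (30, 6)]
Holes: [(1, 1), (1, 6), (2, 1), (2, 6), (5, 1), (5, 6), (6, 1), (6, 6), (9, 1), (9, 6), (10, 1), (10, 6), (13, 1), (13, 6), (14, 1), (14, 6), (17, 1), (17, 6), (18, 1), (18, 6), (21, 1), (21, 6), (22, 1), (22, 6), (25, 1), (25, 6), (26, 1), (26, 6), (29, 1), (29, 6), (30, 1), (30, 6)]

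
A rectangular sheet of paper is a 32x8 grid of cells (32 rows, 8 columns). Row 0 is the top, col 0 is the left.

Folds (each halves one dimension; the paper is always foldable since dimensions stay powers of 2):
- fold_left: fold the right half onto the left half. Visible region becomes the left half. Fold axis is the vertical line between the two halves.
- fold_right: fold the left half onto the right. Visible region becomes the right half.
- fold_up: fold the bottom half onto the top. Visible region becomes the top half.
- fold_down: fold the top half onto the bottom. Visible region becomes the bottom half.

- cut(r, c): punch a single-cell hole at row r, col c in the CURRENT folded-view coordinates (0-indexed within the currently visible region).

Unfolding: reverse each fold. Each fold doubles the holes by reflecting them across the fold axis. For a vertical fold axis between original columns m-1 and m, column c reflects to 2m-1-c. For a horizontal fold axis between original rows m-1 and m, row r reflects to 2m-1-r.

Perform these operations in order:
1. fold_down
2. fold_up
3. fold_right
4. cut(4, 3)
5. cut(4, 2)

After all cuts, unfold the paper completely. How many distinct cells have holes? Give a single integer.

Answer: 16

Derivation:
Op 1 fold_down: fold axis h@16; visible region now rows[16,32) x cols[0,8) = 16x8
Op 2 fold_up: fold axis h@24; visible region now rows[16,24) x cols[0,8) = 8x8
Op 3 fold_right: fold axis v@4; visible region now rows[16,24) x cols[4,8) = 8x4
Op 4 cut(4, 3): punch at orig (20,7); cuts so far [(20, 7)]; region rows[16,24) x cols[4,8) = 8x4
Op 5 cut(4, 2): punch at orig (20,6); cuts so far [(20, 6), (20, 7)]; region rows[16,24) x cols[4,8) = 8x4
Unfold 1 (reflect across v@4): 4 holes -> [(20, 0), (20, 1), (20, 6), (20, 7)]
Unfold 2 (reflect across h@24): 8 holes -> [(20, 0), (20, 1), (20, 6), (20, 7), (27, 0), (27, 1), (27, 6), (27, 7)]
Unfold 3 (reflect across h@16): 16 holes -> [(4, 0), (4, 1), (4, 6), (4, 7), (11, 0), (11, 1), (11, 6), (11, 7), (20, 0), (20, 1), (20, 6), (20, 7), (27, 0), (27, 1), (27, 6), (27, 7)]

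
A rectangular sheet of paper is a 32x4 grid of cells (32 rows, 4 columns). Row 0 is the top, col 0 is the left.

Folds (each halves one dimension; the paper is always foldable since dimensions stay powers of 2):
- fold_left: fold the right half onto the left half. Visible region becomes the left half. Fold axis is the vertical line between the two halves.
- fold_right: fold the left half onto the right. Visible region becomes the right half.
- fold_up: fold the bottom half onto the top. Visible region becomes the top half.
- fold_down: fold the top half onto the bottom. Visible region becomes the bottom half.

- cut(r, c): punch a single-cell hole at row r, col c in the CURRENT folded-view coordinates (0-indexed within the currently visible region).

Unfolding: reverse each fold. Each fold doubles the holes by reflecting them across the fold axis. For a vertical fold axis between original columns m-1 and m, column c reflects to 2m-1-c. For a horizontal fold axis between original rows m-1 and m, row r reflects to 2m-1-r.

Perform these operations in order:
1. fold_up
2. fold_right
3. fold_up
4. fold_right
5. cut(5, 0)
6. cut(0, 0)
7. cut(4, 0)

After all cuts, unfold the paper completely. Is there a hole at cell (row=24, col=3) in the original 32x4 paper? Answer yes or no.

Answer: no

Derivation:
Op 1 fold_up: fold axis h@16; visible region now rows[0,16) x cols[0,4) = 16x4
Op 2 fold_right: fold axis v@2; visible region now rows[0,16) x cols[2,4) = 16x2
Op 3 fold_up: fold axis h@8; visible region now rows[0,8) x cols[2,4) = 8x2
Op 4 fold_right: fold axis v@3; visible region now rows[0,8) x cols[3,4) = 8x1
Op 5 cut(5, 0): punch at orig (5,3); cuts so far [(5, 3)]; region rows[0,8) x cols[3,4) = 8x1
Op 6 cut(0, 0): punch at orig (0,3); cuts so far [(0, 3), (5, 3)]; region rows[0,8) x cols[3,4) = 8x1
Op 7 cut(4, 0): punch at orig (4,3); cuts so far [(0, 3), (4, 3), (5, 3)]; region rows[0,8) x cols[3,4) = 8x1
Unfold 1 (reflect across v@3): 6 holes -> [(0, 2), (0, 3), (4, 2), (4, 3), (5, 2), (5, 3)]
Unfold 2 (reflect across h@8): 12 holes -> [(0, 2), (0, 3), (4, 2), (4, 3), (5, 2), (5, 3), (10, 2), (10, 3), (11, 2), (11, 3), (15, 2), (15, 3)]
Unfold 3 (reflect across v@2): 24 holes -> [(0, 0), (0, 1), (0, 2), (0, 3), (4, 0), (4, 1), (4, 2), (4, 3), (5, 0), (5, 1), (5, 2), (5, 3), (10, 0), (10, 1), (10, 2), (10, 3), (11, 0), (11, 1), (11, 2), (11, 3), (15, 0), (15, 1), (15, 2), (15, 3)]
Unfold 4 (reflect across h@16): 48 holes -> [(0, 0), (0, 1), (0, 2), (0, 3), (4, 0), (4, 1), (4, 2), (4, 3), (5, 0), (5, 1), (5, 2), (5, 3), (10, 0), (10, 1), (10, 2), (10, 3), (11, 0), (11, 1), (11, 2), (11, 3), (15, 0), (15, 1), (15, 2), (15, 3), (16, 0), (16, 1), (16, 2), (16, 3), (20, 0), (20, 1), (20, 2), (20, 3), (21, 0), (21, 1), (21, 2), (21, 3), (26, 0), (26, 1), (26, 2), (26, 3), (27, 0), (27, 1), (27, 2), (27, 3), (31, 0), (31, 1), (31, 2), (31, 3)]
Holes: [(0, 0), (0, 1), (0, 2), (0, 3), (4, 0), (4, 1), (4, 2), (4, 3), (5, 0), (5, 1), (5, 2), (5, 3), (10, 0), (10, 1), (10, 2), (10, 3), (11, 0), (11, 1), (11, 2), (11, 3), (15, 0), (15, 1), (15, 2), (15, 3), (16, 0), (16, 1), (16, 2), (16, 3), (20, 0), (20, 1), (20, 2), (20, 3), (21, 0), (21, 1), (21, 2), (21, 3), (26, 0), (26, 1), (26, 2), (26, 3), (27, 0), (27, 1), (27, 2), (27, 3), (31, 0), (31, 1), (31, 2), (31, 3)]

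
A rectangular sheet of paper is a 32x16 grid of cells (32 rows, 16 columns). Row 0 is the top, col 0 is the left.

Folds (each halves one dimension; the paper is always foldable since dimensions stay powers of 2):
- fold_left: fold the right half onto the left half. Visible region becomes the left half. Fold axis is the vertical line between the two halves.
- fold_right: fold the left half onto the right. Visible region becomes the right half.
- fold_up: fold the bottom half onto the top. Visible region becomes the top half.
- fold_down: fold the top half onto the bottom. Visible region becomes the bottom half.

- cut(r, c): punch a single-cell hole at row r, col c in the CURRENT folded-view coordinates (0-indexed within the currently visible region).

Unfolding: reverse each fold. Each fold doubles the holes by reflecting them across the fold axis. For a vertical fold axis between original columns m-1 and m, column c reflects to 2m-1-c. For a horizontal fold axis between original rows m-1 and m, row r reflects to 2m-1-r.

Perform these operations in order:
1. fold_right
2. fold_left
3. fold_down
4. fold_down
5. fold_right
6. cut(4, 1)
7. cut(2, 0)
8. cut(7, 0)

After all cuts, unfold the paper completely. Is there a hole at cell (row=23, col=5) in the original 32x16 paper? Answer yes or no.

Answer: no

Derivation:
Op 1 fold_right: fold axis v@8; visible region now rows[0,32) x cols[8,16) = 32x8
Op 2 fold_left: fold axis v@12; visible region now rows[0,32) x cols[8,12) = 32x4
Op 3 fold_down: fold axis h@16; visible region now rows[16,32) x cols[8,12) = 16x4
Op 4 fold_down: fold axis h@24; visible region now rows[24,32) x cols[8,12) = 8x4
Op 5 fold_right: fold axis v@10; visible region now rows[24,32) x cols[10,12) = 8x2
Op 6 cut(4, 1): punch at orig (28,11); cuts so far [(28, 11)]; region rows[24,32) x cols[10,12) = 8x2
Op 7 cut(2, 0): punch at orig (26,10); cuts so far [(26, 10), (28, 11)]; region rows[24,32) x cols[10,12) = 8x2
Op 8 cut(7, 0): punch at orig (31,10); cuts so far [(26, 10), (28, 11), (31, 10)]; region rows[24,32) x cols[10,12) = 8x2
Unfold 1 (reflect across v@10): 6 holes -> [(26, 9), (26, 10), (28, 8), (28, 11), (31, 9), (31, 10)]
Unfold 2 (reflect across h@24): 12 holes -> [(16, 9), (16, 10), (19, 8), (19, 11), (21, 9), (21, 10), (26, 9), (26, 10), (28, 8), (28, 11), (31, 9), (31, 10)]
Unfold 3 (reflect across h@16): 24 holes -> [(0, 9), (0, 10), (3, 8), (3, 11), (5, 9), (5, 10), (10, 9), (10, 10), (12, 8), (12, 11), (15, 9), (15, 10), (16, 9), (16, 10), (19, 8), (19, 11), (21, 9), (21, 10), (26, 9), (26, 10), (28, 8), (28, 11), (31, 9), (31, 10)]
Unfold 4 (reflect across v@12): 48 holes -> [(0, 9), (0, 10), (0, 13), (0, 14), (3, 8), (3, 11), (3, 12), (3, 15), (5, 9), (5, 10), (5, 13), (5, 14), (10, 9), (10, 10), (10, 13), (10, 14), (12, 8), (12, 11), (12, 12), (12, 15), (15, 9), (15, 10), (15, 13), (15, 14), (16, 9), (16, 10), (16, 13), (16, 14), (19, 8), (19, 11), (19, 12), (19, 15), (21, 9), (21, 10), (21, 13), (21, 14), (26, 9), (26, 10), (26, 13), (26, 14), (28, 8), (28, 11), (28, 12), (28, 15), (31, 9), (31, 10), (31, 13), (31, 14)]
Unfold 5 (reflect across v@8): 96 holes -> [(0, 1), (0, 2), (0, 5), (0, 6), (0, 9), (0, 10), (0, 13), (0, 14), (3, 0), (3, 3), (3, 4), (3, 7), (3, 8), (3, 11), (3, 12), (3, 15), (5, 1), (5, 2), (5, 5), (5, 6), (5, 9), (5, 10), (5, 13), (5, 14), (10, 1), (10, 2), (10, 5), (10, 6), (10, 9), (10, 10), (10, 13), (10, 14), (12, 0), (12, 3), (12, 4), (12, 7), (12, 8), (12, 11), (12, 12), (12, 15), (15, 1), (15, 2), (15, 5), (15, 6), (15, 9), (15, 10), (15, 13), (15, 14), (16, 1), (16, 2), (16, 5), (16, 6), (16, 9), (16, 10), (16, 13), (16, 14), (19, 0), (19, 3), (19, 4), (19, 7), (19, 8), (19, 11), (19, 12), (19, 15), (21, 1), (21, 2), (21, 5), (21, 6), (21, 9), (21, 10), (21, 13), (21, 14), (26, 1), (26, 2), (26, 5), (26, 6), (26, 9), (26, 10), (26, 13), (26, 14), (28, 0), (28, 3), (28, 4), (28, 7), (28, 8), (28, 11), (28, 12), (28, 15), (31, 1), (31, 2), (31, 5), (31, 6), (31, 9), (31, 10), (31, 13), (31, 14)]
Holes: [(0, 1), (0, 2), (0, 5), (0, 6), (0, 9), (0, 10), (0, 13), (0, 14), (3, 0), (3, 3), (3, 4), (3, 7), (3, 8), (3, 11), (3, 12), (3, 15), (5, 1), (5, 2), (5, 5), (5, 6), (5, 9), (5, 10), (5, 13), (5, 14), (10, 1), (10, 2), (10, 5), (10, 6), (10, 9), (10, 10), (10, 13), (10, 14), (12, 0), (12, 3), (12, 4), (12, 7), (12, 8), (12, 11), (12, 12), (12, 15), (15, 1), (15, 2), (15, 5), (15, 6), (15, 9), (15, 10), (15, 13), (15, 14), (16, 1), (16, 2), (16, 5), (16, 6), (16, 9), (16, 10), (16, 13), (16, 14), (19, 0), (19, 3), (19, 4), (19, 7), (19, 8), (19, 11), (19, 12), (19, 15), (21, 1), (21, 2), (21, 5), (21, 6), (21, 9), (21, 10), (21, 13), (21, 14), (26, 1), (26, 2), (26, 5), (26, 6), (26, 9), (26, 10), (26, 13), (26, 14), (28, 0), (28, 3), (28, 4), (28, 7), (28, 8), (28, 11), (28, 12), (28, 15), (31, 1), (31, 2), (31, 5), (31, 6), (31, 9), (31, 10), (31, 13), (31, 14)]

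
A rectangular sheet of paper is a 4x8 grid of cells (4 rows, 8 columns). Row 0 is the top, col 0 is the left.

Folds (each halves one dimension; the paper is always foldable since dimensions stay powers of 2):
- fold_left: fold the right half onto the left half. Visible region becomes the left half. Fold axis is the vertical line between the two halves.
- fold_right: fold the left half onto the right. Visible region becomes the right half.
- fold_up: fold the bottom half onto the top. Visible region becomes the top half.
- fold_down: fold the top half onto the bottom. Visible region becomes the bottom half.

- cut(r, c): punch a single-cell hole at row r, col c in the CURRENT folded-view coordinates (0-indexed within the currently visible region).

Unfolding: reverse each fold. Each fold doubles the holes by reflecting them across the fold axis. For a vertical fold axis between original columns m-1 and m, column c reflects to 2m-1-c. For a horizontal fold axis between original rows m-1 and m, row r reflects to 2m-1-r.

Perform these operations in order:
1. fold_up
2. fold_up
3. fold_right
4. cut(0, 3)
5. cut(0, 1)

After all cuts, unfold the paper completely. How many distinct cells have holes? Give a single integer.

Op 1 fold_up: fold axis h@2; visible region now rows[0,2) x cols[0,8) = 2x8
Op 2 fold_up: fold axis h@1; visible region now rows[0,1) x cols[0,8) = 1x8
Op 3 fold_right: fold axis v@4; visible region now rows[0,1) x cols[4,8) = 1x4
Op 4 cut(0, 3): punch at orig (0,7); cuts so far [(0, 7)]; region rows[0,1) x cols[4,8) = 1x4
Op 5 cut(0, 1): punch at orig (0,5); cuts so far [(0, 5), (0, 7)]; region rows[0,1) x cols[4,8) = 1x4
Unfold 1 (reflect across v@4): 4 holes -> [(0, 0), (0, 2), (0, 5), (0, 7)]
Unfold 2 (reflect across h@1): 8 holes -> [(0, 0), (0, 2), (0, 5), (0, 7), (1, 0), (1, 2), (1, 5), (1, 7)]
Unfold 3 (reflect across h@2): 16 holes -> [(0, 0), (0, 2), (0, 5), (0, 7), (1, 0), (1, 2), (1, 5), (1, 7), (2, 0), (2, 2), (2, 5), (2, 7), (3, 0), (3, 2), (3, 5), (3, 7)]

Answer: 16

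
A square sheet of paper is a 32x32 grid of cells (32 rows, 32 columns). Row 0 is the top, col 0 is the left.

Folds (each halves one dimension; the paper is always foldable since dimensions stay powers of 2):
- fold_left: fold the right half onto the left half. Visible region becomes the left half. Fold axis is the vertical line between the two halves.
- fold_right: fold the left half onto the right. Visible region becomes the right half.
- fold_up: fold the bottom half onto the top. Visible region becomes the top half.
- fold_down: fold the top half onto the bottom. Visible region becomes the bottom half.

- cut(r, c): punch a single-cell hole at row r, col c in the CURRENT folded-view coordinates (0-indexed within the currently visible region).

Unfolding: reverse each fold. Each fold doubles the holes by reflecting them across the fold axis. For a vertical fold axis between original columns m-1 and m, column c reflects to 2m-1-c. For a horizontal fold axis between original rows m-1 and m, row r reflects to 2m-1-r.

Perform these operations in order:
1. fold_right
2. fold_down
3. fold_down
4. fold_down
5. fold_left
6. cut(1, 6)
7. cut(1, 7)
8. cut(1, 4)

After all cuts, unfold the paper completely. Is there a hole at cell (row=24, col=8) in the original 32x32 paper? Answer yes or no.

Answer: no

Derivation:
Op 1 fold_right: fold axis v@16; visible region now rows[0,32) x cols[16,32) = 32x16
Op 2 fold_down: fold axis h@16; visible region now rows[16,32) x cols[16,32) = 16x16
Op 3 fold_down: fold axis h@24; visible region now rows[24,32) x cols[16,32) = 8x16
Op 4 fold_down: fold axis h@28; visible region now rows[28,32) x cols[16,32) = 4x16
Op 5 fold_left: fold axis v@24; visible region now rows[28,32) x cols[16,24) = 4x8
Op 6 cut(1, 6): punch at orig (29,22); cuts so far [(29, 22)]; region rows[28,32) x cols[16,24) = 4x8
Op 7 cut(1, 7): punch at orig (29,23); cuts so far [(29, 22), (29, 23)]; region rows[28,32) x cols[16,24) = 4x8
Op 8 cut(1, 4): punch at orig (29,20); cuts so far [(29, 20), (29, 22), (29, 23)]; region rows[28,32) x cols[16,24) = 4x8
Unfold 1 (reflect across v@24): 6 holes -> [(29, 20), (29, 22), (29, 23), (29, 24), (29, 25), (29, 27)]
Unfold 2 (reflect across h@28): 12 holes -> [(26, 20), (26, 22), (26, 23), (26, 24), (26, 25), (26, 27), (29, 20), (29, 22), (29, 23), (29, 24), (29, 25), (29, 27)]
Unfold 3 (reflect across h@24): 24 holes -> [(18, 20), (18, 22), (18, 23), (18, 24), (18, 25), (18, 27), (21, 20), (21, 22), (21, 23), (21, 24), (21, 25), (21, 27), (26, 20), (26, 22), (26, 23), (26, 24), (26, 25), (26, 27), (29, 20), (29, 22), (29, 23), (29, 24), (29, 25), (29, 27)]
Unfold 4 (reflect across h@16): 48 holes -> [(2, 20), (2, 22), (2, 23), (2, 24), (2, 25), (2, 27), (5, 20), (5, 22), (5, 23), (5, 24), (5, 25), (5, 27), (10, 20), (10, 22), (10, 23), (10, 24), (10, 25), (10, 27), (13, 20), (13, 22), (13, 23), (13, 24), (13, 25), (13, 27), (18, 20), (18, 22), (18, 23), (18, 24), (18, 25), (18, 27), (21, 20), (21, 22), (21, 23), (21, 24), (21, 25), (21, 27), (26, 20), (26, 22), (26, 23), (26, 24), (26, 25), (26, 27), (29, 20), (29, 22), (29, 23), (29, 24), (29, 25), (29, 27)]
Unfold 5 (reflect across v@16): 96 holes -> [(2, 4), (2, 6), (2, 7), (2, 8), (2, 9), (2, 11), (2, 20), (2, 22), (2, 23), (2, 24), (2, 25), (2, 27), (5, 4), (5, 6), (5, 7), (5, 8), (5, 9), (5, 11), (5, 20), (5, 22), (5, 23), (5, 24), (5, 25), (5, 27), (10, 4), (10, 6), (10, 7), (10, 8), (10, 9), (10, 11), (10, 20), (10, 22), (10, 23), (10, 24), (10, 25), (10, 27), (13, 4), (13, 6), (13, 7), (13, 8), (13, 9), (13, 11), (13, 20), (13, 22), (13, 23), (13, 24), (13, 25), (13, 27), (18, 4), (18, 6), (18, 7), (18, 8), (18, 9), (18, 11), (18, 20), (18, 22), (18, 23), (18, 24), (18, 25), (18, 27), (21, 4), (21, 6), (21, 7), (21, 8), (21, 9), (21, 11), (21, 20), (21, 22), (21, 23), (21, 24), (21, 25), (21, 27), (26, 4), (26, 6), (26, 7), (26, 8), (26, 9), (26, 11), (26, 20), (26, 22), (26, 23), (26, 24), (26, 25), (26, 27), (29, 4), (29, 6), (29, 7), (29, 8), (29, 9), (29, 11), (29, 20), (29, 22), (29, 23), (29, 24), (29, 25), (29, 27)]
Holes: [(2, 4), (2, 6), (2, 7), (2, 8), (2, 9), (2, 11), (2, 20), (2, 22), (2, 23), (2, 24), (2, 25), (2, 27), (5, 4), (5, 6), (5, 7), (5, 8), (5, 9), (5, 11), (5, 20), (5, 22), (5, 23), (5, 24), (5, 25), (5, 27), (10, 4), (10, 6), (10, 7), (10, 8), (10, 9), (10, 11), (10, 20), (10, 22), (10, 23), (10, 24), (10, 25), (10, 27), (13, 4), (13, 6), (13, 7), (13, 8), (13, 9), (13, 11), (13, 20), (13, 22), (13, 23), (13, 24), (13, 25), (13, 27), (18, 4), (18, 6), (18, 7), (18, 8), (18, 9), (18, 11), (18, 20), (18, 22), (18, 23), (18, 24), (18, 25), (18, 27), (21, 4), (21, 6), (21, 7), (21, 8), (21, 9), (21, 11), (21, 20), (21, 22), (21, 23), (21, 24), (21, 25), (21, 27), (26, 4), (26, 6), (26, 7), (26, 8), (26, 9), (26, 11), (26, 20), (26, 22), (26, 23), (26, 24), (26, 25), (26, 27), (29, 4), (29, 6), (29, 7), (29, 8), (29, 9), (29, 11), (29, 20), (29, 22), (29, 23), (29, 24), (29, 25), (29, 27)]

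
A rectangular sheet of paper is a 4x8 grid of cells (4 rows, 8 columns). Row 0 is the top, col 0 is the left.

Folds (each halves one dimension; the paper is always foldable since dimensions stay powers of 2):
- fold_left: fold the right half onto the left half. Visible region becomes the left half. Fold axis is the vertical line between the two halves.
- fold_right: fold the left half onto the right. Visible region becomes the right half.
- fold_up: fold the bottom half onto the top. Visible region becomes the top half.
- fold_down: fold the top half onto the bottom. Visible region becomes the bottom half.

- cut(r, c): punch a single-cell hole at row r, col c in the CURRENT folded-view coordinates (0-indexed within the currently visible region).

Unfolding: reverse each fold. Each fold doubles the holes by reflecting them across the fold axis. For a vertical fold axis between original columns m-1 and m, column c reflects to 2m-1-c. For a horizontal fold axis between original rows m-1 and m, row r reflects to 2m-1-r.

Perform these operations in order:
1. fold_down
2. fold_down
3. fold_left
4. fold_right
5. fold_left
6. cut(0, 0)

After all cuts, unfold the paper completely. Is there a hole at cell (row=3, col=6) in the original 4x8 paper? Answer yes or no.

Answer: yes

Derivation:
Op 1 fold_down: fold axis h@2; visible region now rows[2,4) x cols[0,8) = 2x8
Op 2 fold_down: fold axis h@3; visible region now rows[3,4) x cols[0,8) = 1x8
Op 3 fold_left: fold axis v@4; visible region now rows[3,4) x cols[0,4) = 1x4
Op 4 fold_right: fold axis v@2; visible region now rows[3,4) x cols[2,4) = 1x2
Op 5 fold_left: fold axis v@3; visible region now rows[3,4) x cols[2,3) = 1x1
Op 6 cut(0, 0): punch at orig (3,2); cuts so far [(3, 2)]; region rows[3,4) x cols[2,3) = 1x1
Unfold 1 (reflect across v@3): 2 holes -> [(3, 2), (3, 3)]
Unfold 2 (reflect across v@2): 4 holes -> [(3, 0), (3, 1), (3, 2), (3, 3)]
Unfold 3 (reflect across v@4): 8 holes -> [(3, 0), (3, 1), (3, 2), (3, 3), (3, 4), (3, 5), (3, 6), (3, 7)]
Unfold 4 (reflect across h@3): 16 holes -> [(2, 0), (2, 1), (2, 2), (2, 3), (2, 4), (2, 5), (2, 6), (2, 7), (3, 0), (3, 1), (3, 2), (3, 3), (3, 4), (3, 5), (3, 6), (3, 7)]
Unfold 5 (reflect across h@2): 32 holes -> [(0, 0), (0, 1), (0, 2), (0, 3), (0, 4), (0, 5), (0, 6), (0, 7), (1, 0), (1, 1), (1, 2), (1, 3), (1, 4), (1, 5), (1, 6), (1, 7), (2, 0), (2, 1), (2, 2), (2, 3), (2, 4), (2, 5), (2, 6), (2, 7), (3, 0), (3, 1), (3, 2), (3, 3), (3, 4), (3, 5), (3, 6), (3, 7)]
Holes: [(0, 0), (0, 1), (0, 2), (0, 3), (0, 4), (0, 5), (0, 6), (0, 7), (1, 0), (1, 1), (1, 2), (1, 3), (1, 4), (1, 5), (1, 6), (1, 7), (2, 0), (2, 1), (2, 2), (2, 3), (2, 4), (2, 5), (2, 6), (2, 7), (3, 0), (3, 1), (3, 2), (3, 3), (3, 4), (3, 5), (3, 6), (3, 7)]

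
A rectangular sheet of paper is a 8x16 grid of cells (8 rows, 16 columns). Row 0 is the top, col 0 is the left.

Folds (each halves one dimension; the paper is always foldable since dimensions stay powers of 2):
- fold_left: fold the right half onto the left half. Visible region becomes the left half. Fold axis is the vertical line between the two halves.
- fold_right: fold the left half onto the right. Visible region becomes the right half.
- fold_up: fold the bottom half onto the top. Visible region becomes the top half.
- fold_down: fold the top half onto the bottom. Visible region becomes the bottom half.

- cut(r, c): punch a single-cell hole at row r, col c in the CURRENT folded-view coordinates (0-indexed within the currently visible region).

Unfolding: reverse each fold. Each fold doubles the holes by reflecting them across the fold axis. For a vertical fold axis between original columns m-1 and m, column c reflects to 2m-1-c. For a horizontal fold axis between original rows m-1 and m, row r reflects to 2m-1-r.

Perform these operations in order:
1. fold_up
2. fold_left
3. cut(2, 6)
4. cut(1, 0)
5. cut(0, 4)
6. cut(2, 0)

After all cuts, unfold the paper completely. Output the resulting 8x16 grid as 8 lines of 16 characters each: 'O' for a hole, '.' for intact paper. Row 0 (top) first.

Answer: ....O......O....
O..............O
O.....O..O.....O
................
................
O.....O..O.....O
O..............O
....O......O....

Derivation:
Op 1 fold_up: fold axis h@4; visible region now rows[0,4) x cols[0,16) = 4x16
Op 2 fold_left: fold axis v@8; visible region now rows[0,4) x cols[0,8) = 4x8
Op 3 cut(2, 6): punch at orig (2,6); cuts so far [(2, 6)]; region rows[0,4) x cols[0,8) = 4x8
Op 4 cut(1, 0): punch at orig (1,0); cuts so far [(1, 0), (2, 6)]; region rows[0,4) x cols[0,8) = 4x8
Op 5 cut(0, 4): punch at orig (0,4); cuts so far [(0, 4), (1, 0), (2, 6)]; region rows[0,4) x cols[0,8) = 4x8
Op 6 cut(2, 0): punch at orig (2,0); cuts so far [(0, 4), (1, 0), (2, 0), (2, 6)]; region rows[0,4) x cols[0,8) = 4x8
Unfold 1 (reflect across v@8): 8 holes -> [(0, 4), (0, 11), (1, 0), (1, 15), (2, 0), (2, 6), (2, 9), (2, 15)]
Unfold 2 (reflect across h@4): 16 holes -> [(0, 4), (0, 11), (1, 0), (1, 15), (2, 0), (2, 6), (2, 9), (2, 15), (5, 0), (5, 6), (5, 9), (5, 15), (6, 0), (6, 15), (7, 4), (7, 11)]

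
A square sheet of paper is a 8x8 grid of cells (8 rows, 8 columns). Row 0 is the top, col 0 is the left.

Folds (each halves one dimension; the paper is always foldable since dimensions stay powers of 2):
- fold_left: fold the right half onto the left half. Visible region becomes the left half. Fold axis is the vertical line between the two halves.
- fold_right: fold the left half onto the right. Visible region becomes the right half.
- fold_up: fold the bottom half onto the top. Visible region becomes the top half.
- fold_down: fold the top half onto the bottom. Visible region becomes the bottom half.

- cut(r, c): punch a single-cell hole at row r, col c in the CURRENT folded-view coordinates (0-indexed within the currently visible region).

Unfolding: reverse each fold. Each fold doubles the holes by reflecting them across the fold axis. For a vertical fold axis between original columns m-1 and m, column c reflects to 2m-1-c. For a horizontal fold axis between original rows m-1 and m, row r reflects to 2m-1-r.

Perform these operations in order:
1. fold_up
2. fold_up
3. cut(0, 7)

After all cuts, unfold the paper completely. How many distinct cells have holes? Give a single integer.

Answer: 4

Derivation:
Op 1 fold_up: fold axis h@4; visible region now rows[0,4) x cols[0,8) = 4x8
Op 2 fold_up: fold axis h@2; visible region now rows[0,2) x cols[0,8) = 2x8
Op 3 cut(0, 7): punch at orig (0,7); cuts so far [(0, 7)]; region rows[0,2) x cols[0,8) = 2x8
Unfold 1 (reflect across h@2): 2 holes -> [(0, 7), (3, 7)]
Unfold 2 (reflect across h@4): 4 holes -> [(0, 7), (3, 7), (4, 7), (7, 7)]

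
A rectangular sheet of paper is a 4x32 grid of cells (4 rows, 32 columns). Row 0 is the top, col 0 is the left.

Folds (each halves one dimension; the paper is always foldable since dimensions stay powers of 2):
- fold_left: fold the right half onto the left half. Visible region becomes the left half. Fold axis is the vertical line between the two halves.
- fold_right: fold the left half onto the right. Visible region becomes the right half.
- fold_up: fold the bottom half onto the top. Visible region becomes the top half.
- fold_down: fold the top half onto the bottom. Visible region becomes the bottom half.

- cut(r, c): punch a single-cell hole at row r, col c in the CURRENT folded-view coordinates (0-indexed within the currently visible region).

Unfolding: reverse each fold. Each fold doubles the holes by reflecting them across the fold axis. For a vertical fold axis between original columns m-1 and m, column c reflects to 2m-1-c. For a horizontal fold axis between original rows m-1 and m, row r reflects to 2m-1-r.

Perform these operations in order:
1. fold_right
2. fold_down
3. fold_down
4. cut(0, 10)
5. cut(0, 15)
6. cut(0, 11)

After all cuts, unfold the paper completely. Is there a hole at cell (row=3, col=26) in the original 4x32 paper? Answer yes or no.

Op 1 fold_right: fold axis v@16; visible region now rows[0,4) x cols[16,32) = 4x16
Op 2 fold_down: fold axis h@2; visible region now rows[2,4) x cols[16,32) = 2x16
Op 3 fold_down: fold axis h@3; visible region now rows[3,4) x cols[16,32) = 1x16
Op 4 cut(0, 10): punch at orig (3,26); cuts so far [(3, 26)]; region rows[3,4) x cols[16,32) = 1x16
Op 5 cut(0, 15): punch at orig (3,31); cuts so far [(3, 26), (3, 31)]; region rows[3,4) x cols[16,32) = 1x16
Op 6 cut(0, 11): punch at orig (3,27); cuts so far [(3, 26), (3, 27), (3, 31)]; region rows[3,4) x cols[16,32) = 1x16
Unfold 1 (reflect across h@3): 6 holes -> [(2, 26), (2, 27), (2, 31), (3, 26), (3, 27), (3, 31)]
Unfold 2 (reflect across h@2): 12 holes -> [(0, 26), (0, 27), (0, 31), (1, 26), (1, 27), (1, 31), (2, 26), (2, 27), (2, 31), (3, 26), (3, 27), (3, 31)]
Unfold 3 (reflect across v@16): 24 holes -> [(0, 0), (0, 4), (0, 5), (0, 26), (0, 27), (0, 31), (1, 0), (1, 4), (1, 5), (1, 26), (1, 27), (1, 31), (2, 0), (2, 4), (2, 5), (2, 26), (2, 27), (2, 31), (3, 0), (3, 4), (3, 5), (3, 26), (3, 27), (3, 31)]
Holes: [(0, 0), (0, 4), (0, 5), (0, 26), (0, 27), (0, 31), (1, 0), (1, 4), (1, 5), (1, 26), (1, 27), (1, 31), (2, 0), (2, 4), (2, 5), (2, 26), (2, 27), (2, 31), (3, 0), (3, 4), (3, 5), (3, 26), (3, 27), (3, 31)]

Answer: yes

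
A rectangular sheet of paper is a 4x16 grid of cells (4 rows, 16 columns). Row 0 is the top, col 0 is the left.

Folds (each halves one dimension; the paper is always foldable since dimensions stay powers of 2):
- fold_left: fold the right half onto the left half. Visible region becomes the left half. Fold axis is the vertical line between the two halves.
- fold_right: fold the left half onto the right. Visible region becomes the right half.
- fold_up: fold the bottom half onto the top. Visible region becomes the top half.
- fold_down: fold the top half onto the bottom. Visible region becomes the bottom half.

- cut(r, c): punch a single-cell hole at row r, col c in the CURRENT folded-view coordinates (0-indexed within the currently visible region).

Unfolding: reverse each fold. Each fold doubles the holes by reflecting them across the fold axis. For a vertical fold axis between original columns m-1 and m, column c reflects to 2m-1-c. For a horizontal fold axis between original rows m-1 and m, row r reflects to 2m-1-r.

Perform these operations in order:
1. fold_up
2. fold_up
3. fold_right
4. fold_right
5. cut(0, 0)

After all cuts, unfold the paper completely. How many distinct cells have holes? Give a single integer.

Answer: 16

Derivation:
Op 1 fold_up: fold axis h@2; visible region now rows[0,2) x cols[0,16) = 2x16
Op 2 fold_up: fold axis h@1; visible region now rows[0,1) x cols[0,16) = 1x16
Op 3 fold_right: fold axis v@8; visible region now rows[0,1) x cols[8,16) = 1x8
Op 4 fold_right: fold axis v@12; visible region now rows[0,1) x cols[12,16) = 1x4
Op 5 cut(0, 0): punch at orig (0,12); cuts so far [(0, 12)]; region rows[0,1) x cols[12,16) = 1x4
Unfold 1 (reflect across v@12): 2 holes -> [(0, 11), (0, 12)]
Unfold 2 (reflect across v@8): 4 holes -> [(0, 3), (0, 4), (0, 11), (0, 12)]
Unfold 3 (reflect across h@1): 8 holes -> [(0, 3), (0, 4), (0, 11), (0, 12), (1, 3), (1, 4), (1, 11), (1, 12)]
Unfold 4 (reflect across h@2): 16 holes -> [(0, 3), (0, 4), (0, 11), (0, 12), (1, 3), (1, 4), (1, 11), (1, 12), (2, 3), (2, 4), (2, 11), (2, 12), (3, 3), (3, 4), (3, 11), (3, 12)]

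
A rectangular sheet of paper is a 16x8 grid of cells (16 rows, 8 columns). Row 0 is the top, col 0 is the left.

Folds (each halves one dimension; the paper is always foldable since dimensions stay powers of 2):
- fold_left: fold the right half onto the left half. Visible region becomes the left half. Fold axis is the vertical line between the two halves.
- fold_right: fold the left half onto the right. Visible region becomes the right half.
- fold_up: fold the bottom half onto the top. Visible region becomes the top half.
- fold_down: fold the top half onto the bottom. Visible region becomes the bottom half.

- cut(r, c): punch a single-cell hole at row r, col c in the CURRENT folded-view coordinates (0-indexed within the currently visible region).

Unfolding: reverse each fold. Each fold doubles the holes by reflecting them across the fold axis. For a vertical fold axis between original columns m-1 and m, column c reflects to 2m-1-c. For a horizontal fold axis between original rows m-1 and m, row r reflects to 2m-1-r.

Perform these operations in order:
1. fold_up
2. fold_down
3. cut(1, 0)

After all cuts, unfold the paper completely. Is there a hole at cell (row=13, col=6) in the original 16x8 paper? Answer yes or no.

Op 1 fold_up: fold axis h@8; visible region now rows[0,8) x cols[0,8) = 8x8
Op 2 fold_down: fold axis h@4; visible region now rows[4,8) x cols[0,8) = 4x8
Op 3 cut(1, 0): punch at orig (5,0); cuts so far [(5, 0)]; region rows[4,8) x cols[0,8) = 4x8
Unfold 1 (reflect across h@4): 2 holes -> [(2, 0), (5, 0)]
Unfold 2 (reflect across h@8): 4 holes -> [(2, 0), (5, 0), (10, 0), (13, 0)]
Holes: [(2, 0), (5, 0), (10, 0), (13, 0)]

Answer: no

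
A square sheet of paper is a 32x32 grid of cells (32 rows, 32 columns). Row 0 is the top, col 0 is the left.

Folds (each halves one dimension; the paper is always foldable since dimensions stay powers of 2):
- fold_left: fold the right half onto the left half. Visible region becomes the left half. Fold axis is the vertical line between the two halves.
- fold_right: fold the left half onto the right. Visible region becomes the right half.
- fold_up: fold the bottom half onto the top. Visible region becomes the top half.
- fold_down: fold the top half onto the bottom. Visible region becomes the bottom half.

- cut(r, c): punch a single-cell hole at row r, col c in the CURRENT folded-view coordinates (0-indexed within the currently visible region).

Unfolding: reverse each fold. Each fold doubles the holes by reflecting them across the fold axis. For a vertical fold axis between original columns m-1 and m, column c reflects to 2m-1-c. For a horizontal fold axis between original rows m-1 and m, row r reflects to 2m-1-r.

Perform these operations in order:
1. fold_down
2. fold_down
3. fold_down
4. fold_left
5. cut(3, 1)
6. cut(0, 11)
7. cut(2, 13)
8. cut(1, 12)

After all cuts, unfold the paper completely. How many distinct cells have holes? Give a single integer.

Op 1 fold_down: fold axis h@16; visible region now rows[16,32) x cols[0,32) = 16x32
Op 2 fold_down: fold axis h@24; visible region now rows[24,32) x cols[0,32) = 8x32
Op 3 fold_down: fold axis h@28; visible region now rows[28,32) x cols[0,32) = 4x32
Op 4 fold_left: fold axis v@16; visible region now rows[28,32) x cols[0,16) = 4x16
Op 5 cut(3, 1): punch at orig (31,1); cuts so far [(31, 1)]; region rows[28,32) x cols[0,16) = 4x16
Op 6 cut(0, 11): punch at orig (28,11); cuts so far [(28, 11), (31, 1)]; region rows[28,32) x cols[0,16) = 4x16
Op 7 cut(2, 13): punch at orig (30,13); cuts so far [(28, 11), (30, 13), (31, 1)]; region rows[28,32) x cols[0,16) = 4x16
Op 8 cut(1, 12): punch at orig (29,12); cuts so far [(28, 11), (29, 12), (30, 13), (31, 1)]; region rows[28,32) x cols[0,16) = 4x16
Unfold 1 (reflect across v@16): 8 holes -> [(28, 11), (28, 20), (29, 12), (29, 19), (30, 13), (30, 18), (31, 1), (31, 30)]
Unfold 2 (reflect across h@28): 16 holes -> [(24, 1), (24, 30), (25, 13), (25, 18), (26, 12), (26, 19), (27, 11), (27, 20), (28, 11), (28, 20), (29, 12), (29, 19), (30, 13), (30, 18), (31, 1), (31, 30)]
Unfold 3 (reflect across h@24): 32 holes -> [(16, 1), (16, 30), (17, 13), (17, 18), (18, 12), (18, 19), (19, 11), (19, 20), (20, 11), (20, 20), (21, 12), (21, 19), (22, 13), (22, 18), (23, 1), (23, 30), (24, 1), (24, 30), (25, 13), (25, 18), (26, 12), (26, 19), (27, 11), (27, 20), (28, 11), (28, 20), (29, 12), (29, 19), (30, 13), (30, 18), (31, 1), (31, 30)]
Unfold 4 (reflect across h@16): 64 holes -> [(0, 1), (0, 30), (1, 13), (1, 18), (2, 12), (2, 19), (3, 11), (3, 20), (4, 11), (4, 20), (5, 12), (5, 19), (6, 13), (6, 18), (7, 1), (7, 30), (8, 1), (8, 30), (9, 13), (9, 18), (10, 12), (10, 19), (11, 11), (11, 20), (12, 11), (12, 20), (13, 12), (13, 19), (14, 13), (14, 18), (15, 1), (15, 30), (16, 1), (16, 30), (17, 13), (17, 18), (18, 12), (18, 19), (19, 11), (19, 20), (20, 11), (20, 20), (21, 12), (21, 19), (22, 13), (22, 18), (23, 1), (23, 30), (24, 1), (24, 30), (25, 13), (25, 18), (26, 12), (26, 19), (27, 11), (27, 20), (28, 11), (28, 20), (29, 12), (29, 19), (30, 13), (30, 18), (31, 1), (31, 30)]

Answer: 64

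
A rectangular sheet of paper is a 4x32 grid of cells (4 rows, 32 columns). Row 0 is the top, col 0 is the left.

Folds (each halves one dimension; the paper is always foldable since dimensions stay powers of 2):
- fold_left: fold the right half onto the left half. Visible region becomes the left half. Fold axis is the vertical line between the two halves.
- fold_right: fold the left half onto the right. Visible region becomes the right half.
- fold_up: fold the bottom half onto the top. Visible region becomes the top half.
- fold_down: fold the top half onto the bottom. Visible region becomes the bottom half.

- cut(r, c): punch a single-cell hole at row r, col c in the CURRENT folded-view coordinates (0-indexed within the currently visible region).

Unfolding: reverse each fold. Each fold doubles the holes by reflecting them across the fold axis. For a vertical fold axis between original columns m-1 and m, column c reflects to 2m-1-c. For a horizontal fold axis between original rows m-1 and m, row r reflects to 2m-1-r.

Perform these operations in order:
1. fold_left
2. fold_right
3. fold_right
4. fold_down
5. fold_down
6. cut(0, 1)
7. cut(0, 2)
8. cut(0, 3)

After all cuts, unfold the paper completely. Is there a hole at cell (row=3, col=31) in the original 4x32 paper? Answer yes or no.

Answer: yes

Derivation:
Op 1 fold_left: fold axis v@16; visible region now rows[0,4) x cols[0,16) = 4x16
Op 2 fold_right: fold axis v@8; visible region now rows[0,4) x cols[8,16) = 4x8
Op 3 fold_right: fold axis v@12; visible region now rows[0,4) x cols[12,16) = 4x4
Op 4 fold_down: fold axis h@2; visible region now rows[2,4) x cols[12,16) = 2x4
Op 5 fold_down: fold axis h@3; visible region now rows[3,4) x cols[12,16) = 1x4
Op 6 cut(0, 1): punch at orig (3,13); cuts so far [(3, 13)]; region rows[3,4) x cols[12,16) = 1x4
Op 7 cut(0, 2): punch at orig (3,14); cuts so far [(3, 13), (3, 14)]; region rows[3,4) x cols[12,16) = 1x4
Op 8 cut(0, 3): punch at orig (3,15); cuts so far [(3, 13), (3, 14), (3, 15)]; region rows[3,4) x cols[12,16) = 1x4
Unfold 1 (reflect across h@3): 6 holes -> [(2, 13), (2, 14), (2, 15), (3, 13), (3, 14), (3, 15)]
Unfold 2 (reflect across h@2): 12 holes -> [(0, 13), (0, 14), (0, 15), (1, 13), (1, 14), (1, 15), (2, 13), (2, 14), (2, 15), (3, 13), (3, 14), (3, 15)]
Unfold 3 (reflect across v@12): 24 holes -> [(0, 8), (0, 9), (0, 10), (0, 13), (0, 14), (0, 15), (1, 8), (1, 9), (1, 10), (1, 13), (1, 14), (1, 15), (2, 8), (2, 9), (2, 10), (2, 13), (2, 14), (2, 15), (3, 8), (3, 9), (3, 10), (3, 13), (3, 14), (3, 15)]
Unfold 4 (reflect across v@8): 48 holes -> [(0, 0), (0, 1), (0, 2), (0, 5), (0, 6), (0, 7), (0, 8), (0, 9), (0, 10), (0, 13), (0, 14), (0, 15), (1, 0), (1, 1), (1, 2), (1, 5), (1, 6), (1, 7), (1, 8), (1, 9), (1, 10), (1, 13), (1, 14), (1, 15), (2, 0), (2, 1), (2, 2), (2, 5), (2, 6), (2, 7), (2, 8), (2, 9), (2, 10), (2, 13), (2, 14), (2, 15), (3, 0), (3, 1), (3, 2), (3, 5), (3, 6), (3, 7), (3, 8), (3, 9), (3, 10), (3, 13), (3, 14), (3, 15)]
Unfold 5 (reflect across v@16): 96 holes -> [(0, 0), (0, 1), (0, 2), (0, 5), (0, 6), (0, 7), (0, 8), (0, 9), (0, 10), (0, 13), (0, 14), (0, 15), (0, 16), (0, 17), (0, 18), (0, 21), (0, 22), (0, 23), (0, 24), (0, 25), (0, 26), (0, 29), (0, 30), (0, 31), (1, 0), (1, 1), (1, 2), (1, 5), (1, 6), (1, 7), (1, 8), (1, 9), (1, 10), (1, 13), (1, 14), (1, 15), (1, 16), (1, 17), (1, 18), (1, 21), (1, 22), (1, 23), (1, 24), (1, 25), (1, 26), (1, 29), (1, 30), (1, 31), (2, 0), (2, 1), (2, 2), (2, 5), (2, 6), (2, 7), (2, 8), (2, 9), (2, 10), (2, 13), (2, 14), (2, 15), (2, 16), (2, 17), (2, 18), (2, 21), (2, 22), (2, 23), (2, 24), (2, 25), (2, 26), (2, 29), (2, 30), (2, 31), (3, 0), (3, 1), (3, 2), (3, 5), (3, 6), (3, 7), (3, 8), (3, 9), (3, 10), (3, 13), (3, 14), (3, 15), (3, 16), (3, 17), (3, 18), (3, 21), (3, 22), (3, 23), (3, 24), (3, 25), (3, 26), (3, 29), (3, 30), (3, 31)]
Holes: [(0, 0), (0, 1), (0, 2), (0, 5), (0, 6), (0, 7), (0, 8), (0, 9), (0, 10), (0, 13), (0, 14), (0, 15), (0, 16), (0, 17), (0, 18), (0, 21), (0, 22), (0, 23), (0, 24), (0, 25), (0, 26), (0, 29), (0, 30), (0, 31), (1, 0), (1, 1), (1, 2), (1, 5), (1, 6), (1, 7), (1, 8), (1, 9), (1, 10), (1, 13), (1, 14), (1, 15), (1, 16), (1, 17), (1, 18), (1, 21), (1, 22), (1, 23), (1, 24), (1, 25), (1, 26), (1, 29), (1, 30), (1, 31), (2, 0), (2, 1), (2, 2), (2, 5), (2, 6), (2, 7), (2, 8), (2, 9), (2, 10), (2, 13), (2, 14), (2, 15), (2, 16), (2, 17), (2, 18), (2, 21), (2, 22), (2, 23), (2, 24), (2, 25), (2, 26), (2, 29), (2, 30), (2, 31), (3, 0), (3, 1), (3, 2), (3, 5), (3, 6), (3, 7), (3, 8), (3, 9), (3, 10), (3, 13), (3, 14), (3, 15), (3, 16), (3, 17), (3, 18), (3, 21), (3, 22), (3, 23), (3, 24), (3, 25), (3, 26), (3, 29), (3, 30), (3, 31)]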